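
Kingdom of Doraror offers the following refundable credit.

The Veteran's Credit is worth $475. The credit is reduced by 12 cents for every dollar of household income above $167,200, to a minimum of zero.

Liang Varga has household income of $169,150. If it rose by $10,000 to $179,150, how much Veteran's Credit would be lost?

$241

At $169,150 — 12% of the $1,950 excess over $167,200 is $234; credit = $475 − $234 = $241.
At $179,150 — 12% of the $11,950 excess over $167,200 is $1,434 ≥ base, so the credit is $0.
Lost: $241 − $0 = $241.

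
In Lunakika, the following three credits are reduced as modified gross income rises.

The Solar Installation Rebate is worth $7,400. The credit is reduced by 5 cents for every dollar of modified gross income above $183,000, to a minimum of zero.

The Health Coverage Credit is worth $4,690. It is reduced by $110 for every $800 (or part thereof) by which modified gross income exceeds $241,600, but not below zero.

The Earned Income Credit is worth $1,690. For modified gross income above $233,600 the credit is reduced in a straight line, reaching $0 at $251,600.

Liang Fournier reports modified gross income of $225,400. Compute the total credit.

$11,660

Solar Installation Rebate: 5% of the $42,400 excess over $183,000 is $2,120; credit = $7,400 − $2,120 = $5,280.
Health Coverage Credit: $225,400 is at or below the $241,600 threshold, so the full $4,690 applies.
Earned Income Credit: $225,400 is at or below the $233,600 threshold, so the full $1,690 applies.
Total: $5,280 + $4,690 + $1,690 = $11,660.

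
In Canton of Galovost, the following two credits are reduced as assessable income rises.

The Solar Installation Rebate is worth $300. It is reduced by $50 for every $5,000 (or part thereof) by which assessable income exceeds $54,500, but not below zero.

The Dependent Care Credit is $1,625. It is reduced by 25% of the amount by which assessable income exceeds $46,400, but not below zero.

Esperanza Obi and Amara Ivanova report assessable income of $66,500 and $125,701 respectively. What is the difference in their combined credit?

Esperanza ($66,500): Solar Installation Rebate: income exceeds $54,500 by $12,000, which is 3 full-or-partial $5,000 increments; reduction = 3 × $50 = $150, leaving $150. Dependent Care Credit: 25% of the $20,100 excess over $46,400 is $5,025 ≥ base, so the credit is $0. total $150 + $0 = $150
Amara ($125,701): Solar Installation Rebate: income exceeds $54,500 by $71,201 → 15 increments × $50 = $750 ≥ base, so the credit is $0. Dependent Care Credit: 25% of the $79,301 excess over $46,400 is $19,825.25 ≥ base, so the credit is $0. total $0 + $0 = $0
Difference: |$150 − $0| = $150.

$150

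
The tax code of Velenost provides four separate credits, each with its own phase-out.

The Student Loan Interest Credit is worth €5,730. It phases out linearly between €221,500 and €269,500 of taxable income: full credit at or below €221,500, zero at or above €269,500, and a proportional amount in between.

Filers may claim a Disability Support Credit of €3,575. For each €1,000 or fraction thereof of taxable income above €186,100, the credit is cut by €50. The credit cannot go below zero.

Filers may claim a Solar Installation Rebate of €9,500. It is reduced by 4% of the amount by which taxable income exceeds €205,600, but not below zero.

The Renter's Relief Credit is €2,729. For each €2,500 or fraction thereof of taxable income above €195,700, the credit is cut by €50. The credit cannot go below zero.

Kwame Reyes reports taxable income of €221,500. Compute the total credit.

Student Loan Interest Credit: €221,500 is at or below the €221,500 threshold, so the full €5,730 applies.
Disability Support Credit: income exceeds €186,100 by €35,400, which is 36 full-or-partial €1,000 increments; reduction = 36 × €50 = €1,800, leaving €1,775.
Solar Installation Rebate: 4% of the €15,900 excess over €205,600 is €636; credit = €9,500 − €636 = €8,864.
Renter's Relief Credit: income exceeds €195,700 by €25,800, which is 11 full-or-partial €2,500 increments; reduction = 11 × €50 = €550, leaving €2,179.
Total: €5,730 + €1,775 + €8,864 + €2,179 = €18,548.

€18,548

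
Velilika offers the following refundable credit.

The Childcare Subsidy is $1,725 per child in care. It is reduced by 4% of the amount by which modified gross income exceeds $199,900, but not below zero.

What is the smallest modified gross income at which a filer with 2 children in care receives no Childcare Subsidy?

$286,150

Full credit = 2 × $1,725 = $3,450.
The credit falls by 4% of each dollar above $199,900, so it reaches zero when the excess is $3,450 / 4% = $86,250: income = $199,900 + $86,250 = $286,150.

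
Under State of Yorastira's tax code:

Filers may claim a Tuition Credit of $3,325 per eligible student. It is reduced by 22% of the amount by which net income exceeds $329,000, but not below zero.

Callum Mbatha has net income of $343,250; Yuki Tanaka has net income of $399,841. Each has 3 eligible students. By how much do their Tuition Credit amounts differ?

Callum ($343,250): Tuition Credit: base = 3 × $3,325 = $9,975. 22% of the $14,250 excess over $329,000 is $3,135; credit = $9,975 − $3,135 = $6,840.
Yuki ($399,841): Tuition Credit: base = 3 × $3,325 = $9,975. 22% of the $70,841 excess over $329,000 is $15,585.02 ≥ base, so the credit is $0.
Difference: |$6,840 − $0| = $6,840.

$6,840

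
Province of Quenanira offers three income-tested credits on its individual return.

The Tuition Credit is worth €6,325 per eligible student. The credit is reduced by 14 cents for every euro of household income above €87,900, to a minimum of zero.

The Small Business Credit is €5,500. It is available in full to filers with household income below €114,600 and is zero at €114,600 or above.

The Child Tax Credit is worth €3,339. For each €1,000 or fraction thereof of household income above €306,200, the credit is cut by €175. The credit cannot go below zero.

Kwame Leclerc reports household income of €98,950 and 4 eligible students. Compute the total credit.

€32,592

Tuition Credit: base = 4 × €6,325 = €25,300. 14% of the €11,050 excess over €87,900 is €1,547; credit = €25,300 − €1,547 = €23,753.
Small Business Credit: €98,950 is below the €114,600 cutoff, so the full €5,500 applies.
Child Tax Credit: €98,950 is at or below the €306,200 threshold, so the full €3,339 applies.
Total: €23,753 + €5,500 + €3,339 = €32,592.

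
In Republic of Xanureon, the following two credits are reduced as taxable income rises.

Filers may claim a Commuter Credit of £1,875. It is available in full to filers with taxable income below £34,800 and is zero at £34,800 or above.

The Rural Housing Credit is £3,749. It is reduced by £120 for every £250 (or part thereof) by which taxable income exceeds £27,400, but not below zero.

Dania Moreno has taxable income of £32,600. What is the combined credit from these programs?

Commuter Credit: £32,600 is below the £34,800 cutoff, so the full £1,875 applies.
Rural Housing Credit: income exceeds £27,400 by £5,200, which is 21 full-or-partial £250 increments; reduction = 21 × £120 = £2,520, leaving £1,229.
Total: £1,875 + £1,229 = £3,104.

£3,104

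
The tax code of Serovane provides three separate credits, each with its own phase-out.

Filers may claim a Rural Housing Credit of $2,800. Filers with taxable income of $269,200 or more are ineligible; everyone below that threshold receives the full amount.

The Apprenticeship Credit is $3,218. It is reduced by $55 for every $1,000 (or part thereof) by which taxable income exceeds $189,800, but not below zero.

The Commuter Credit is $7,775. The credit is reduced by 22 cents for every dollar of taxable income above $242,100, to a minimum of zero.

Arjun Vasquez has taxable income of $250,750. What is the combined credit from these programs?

Rural Housing Credit: $250,750 is below the $269,200 cutoff, so the full $2,800 applies.
Apprenticeship Credit: income exceeds $189,800 by $60,950 → 61 increments × $55 = $3,355 ≥ base, so the credit is $0.
Commuter Credit: 22% of the $8,650 excess over $242,100 is $1,903; credit = $7,775 − $1,903 = $5,872.
Total: $2,800 + $0 + $5,872 = $8,672.

$8,672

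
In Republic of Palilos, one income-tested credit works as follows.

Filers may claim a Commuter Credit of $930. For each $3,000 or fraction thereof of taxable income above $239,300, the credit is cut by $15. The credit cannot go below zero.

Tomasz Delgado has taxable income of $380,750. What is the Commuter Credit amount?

Commuter Credit: income exceeds $239,300 by $141,450, which is 48 full-or-partial $3,000 increments; reduction = 48 × $15 = $720, leaving $210.

$210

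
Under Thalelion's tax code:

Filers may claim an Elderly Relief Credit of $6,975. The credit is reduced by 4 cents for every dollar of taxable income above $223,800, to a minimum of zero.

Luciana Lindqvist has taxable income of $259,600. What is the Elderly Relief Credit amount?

Elderly Relief Credit: 4% of the $35,800 excess over $223,800 is $1,432; credit = $6,975 − $1,432 = $5,543.

$5,543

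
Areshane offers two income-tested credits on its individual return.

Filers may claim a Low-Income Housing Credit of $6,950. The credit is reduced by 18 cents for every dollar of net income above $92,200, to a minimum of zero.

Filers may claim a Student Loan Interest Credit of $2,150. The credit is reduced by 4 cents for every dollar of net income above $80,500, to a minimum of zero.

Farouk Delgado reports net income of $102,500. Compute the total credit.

Low-Income Housing Credit: 18% of the $10,300 excess over $92,200 is $1,854; credit = $6,950 − $1,854 = $5,096.
Student Loan Interest Credit: 4% of the $22,000 excess over $80,500 is $880; credit = $2,150 − $880 = $1,270.
Total: $5,096 + $1,270 = $6,366.

$6,366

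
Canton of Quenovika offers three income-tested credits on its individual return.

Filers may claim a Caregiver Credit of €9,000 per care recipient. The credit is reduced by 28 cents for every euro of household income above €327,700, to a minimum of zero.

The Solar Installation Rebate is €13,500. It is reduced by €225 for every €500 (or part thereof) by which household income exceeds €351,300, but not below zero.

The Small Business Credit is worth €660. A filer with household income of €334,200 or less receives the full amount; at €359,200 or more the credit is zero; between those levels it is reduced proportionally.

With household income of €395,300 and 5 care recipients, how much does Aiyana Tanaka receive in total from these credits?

Caregiver Credit: base = 5 × €9,000 = €45,000. 28% of the €67,600 excess over €327,700 is €18,928; credit = €45,000 − €18,928 = €26,072.
Solar Installation Rebate: income exceeds €351,300 by €44,000 → 88 increments × €225 = €19,800 ≥ base, so the credit is €0.
Small Business Credit: €395,300 is at or above €359,200, so the credit is €0.
Total: €26,072 + €0 + €0 = €26,072.

€26,072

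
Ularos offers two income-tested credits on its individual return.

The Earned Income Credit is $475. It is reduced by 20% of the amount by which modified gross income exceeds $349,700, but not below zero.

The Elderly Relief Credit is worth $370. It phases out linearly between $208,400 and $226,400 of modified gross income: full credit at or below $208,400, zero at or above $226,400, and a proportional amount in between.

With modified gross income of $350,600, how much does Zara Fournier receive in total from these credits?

Earned Income Credit: 20% of the $900 excess over $349,700 is $180; credit = $475 − $180 = $295.
Elderly Relief Credit: $350,600 is at or above $226,400, so the credit is $0.
Total: $295 + $0 = $295.

$295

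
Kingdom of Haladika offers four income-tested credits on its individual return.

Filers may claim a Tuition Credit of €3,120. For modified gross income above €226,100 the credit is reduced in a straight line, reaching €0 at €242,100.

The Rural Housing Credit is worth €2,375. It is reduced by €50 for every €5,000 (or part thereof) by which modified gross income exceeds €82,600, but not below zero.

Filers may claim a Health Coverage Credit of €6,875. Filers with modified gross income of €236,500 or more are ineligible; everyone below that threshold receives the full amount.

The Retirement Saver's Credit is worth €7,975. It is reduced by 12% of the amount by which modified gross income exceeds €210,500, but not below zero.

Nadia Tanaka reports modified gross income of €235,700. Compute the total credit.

€13,899

Tuition Credit: €235,700 is €9,600 into a €16,000 phase-out range, leaving 6,400/16,000 of the credit: €3,120 × 6,400/16,000 = €1,248.
Rural Housing Credit: income exceeds €82,600 by €153,100, which is 31 full-or-partial €5,000 increments; reduction = 31 × €50 = €1,550, leaving €825.
Health Coverage Credit: €235,700 is below the €236,500 cutoff, so the full €6,875 applies.
Retirement Saver's Credit: 12% of the €25,200 excess over €210,500 is €3,024; credit = €7,975 − €3,024 = €4,951.
Total: €1,248 + €825 + €6,875 + €4,951 = €13,899.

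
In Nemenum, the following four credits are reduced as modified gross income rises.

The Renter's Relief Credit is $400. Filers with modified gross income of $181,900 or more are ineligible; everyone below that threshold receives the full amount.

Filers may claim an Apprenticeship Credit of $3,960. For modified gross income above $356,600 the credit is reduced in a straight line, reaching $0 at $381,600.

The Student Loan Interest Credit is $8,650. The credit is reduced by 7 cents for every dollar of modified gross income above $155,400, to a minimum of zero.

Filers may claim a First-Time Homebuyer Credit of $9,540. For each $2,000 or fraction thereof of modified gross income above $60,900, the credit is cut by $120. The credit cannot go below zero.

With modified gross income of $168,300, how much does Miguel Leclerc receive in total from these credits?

Renter's Relief Credit: $168,300 is below the $181,900 cutoff, so the full $400 applies.
Apprenticeship Credit: $168,300 is at or below the $356,600 threshold, so the full $3,960 applies.
Student Loan Interest Credit: 7% of the $12,900 excess over $155,400 is $903; credit = $8,650 − $903 = $7,747.
First-Time Homebuyer Credit: income exceeds $60,900 by $107,400, which is 54 full-or-partial $2,000 increments; reduction = 54 × $120 = $6,480, leaving $3,060.
Total: $400 + $3,960 + $7,747 + $3,060 = $15,167.

$15,167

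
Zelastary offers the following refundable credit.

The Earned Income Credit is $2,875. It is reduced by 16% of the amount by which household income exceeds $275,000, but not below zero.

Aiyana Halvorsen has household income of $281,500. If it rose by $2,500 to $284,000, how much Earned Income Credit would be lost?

At $281,500 — 16% of the $6,500 excess over $275,000 is $1,040; credit = $2,875 − $1,040 = $1,835.
At $284,000 — 16% of the $9,000 excess over $275,000 is $1,440; credit = $2,875 − $1,440 = $1,435.
Lost: $1,835 − $1,435 = $400.

$400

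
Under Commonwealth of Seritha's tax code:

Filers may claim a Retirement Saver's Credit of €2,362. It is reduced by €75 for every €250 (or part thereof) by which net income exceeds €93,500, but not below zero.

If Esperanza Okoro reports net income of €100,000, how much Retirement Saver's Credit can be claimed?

Retirement Saver's Credit: income exceeds €93,500 by €6,500, which is 26 full-or-partial €250 increments; reduction = 26 × €75 = €1,950, leaving €412.

€412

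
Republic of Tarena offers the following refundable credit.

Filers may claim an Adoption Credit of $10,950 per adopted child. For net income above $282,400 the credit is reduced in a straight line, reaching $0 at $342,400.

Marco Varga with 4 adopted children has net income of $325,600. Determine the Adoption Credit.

Adoption Credit: base = 4 × $10,950 = $43,800. $325,600 is $43,200 into a $60,000 phase-out range, leaving 16,800/60,000 of the credit: $43,800 × 16,800/60,000 = $12,264.

$12,264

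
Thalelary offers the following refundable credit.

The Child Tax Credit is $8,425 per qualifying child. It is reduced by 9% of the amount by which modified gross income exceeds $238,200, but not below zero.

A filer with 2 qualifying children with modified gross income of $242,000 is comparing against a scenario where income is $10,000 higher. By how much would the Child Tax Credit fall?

$900

At $242,000 — base = 2 × $8,425 = $16,850. 9% of the $3,800 excess over $238,200 is $342; credit = $16,850 − $342 = $16,508.
At $252,000 — base = 2 × $8,425 = $16,850. 9% of the $13,800 excess over $238,200 is $1,242; credit = $16,850 − $1,242 = $15,608.
Lost: $16,508 − $15,608 = $900.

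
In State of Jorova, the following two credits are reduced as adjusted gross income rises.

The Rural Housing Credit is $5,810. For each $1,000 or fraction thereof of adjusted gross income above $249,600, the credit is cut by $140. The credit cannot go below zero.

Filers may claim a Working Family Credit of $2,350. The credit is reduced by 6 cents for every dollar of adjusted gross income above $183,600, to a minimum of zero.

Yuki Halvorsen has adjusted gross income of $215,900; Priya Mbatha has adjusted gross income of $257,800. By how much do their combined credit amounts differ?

$1,672

Yuki ($215,900): Rural Housing Credit: $215,900 is at or below the $249,600 threshold, so the full $5,810 applies. Working Family Credit: 6% of the $32,300 excess over $183,600 is $1,938; credit = $2,350 − $1,938 = $412. total $5,810 + $412 = $6,222
Priya ($257,800): Rural Housing Credit: income exceeds $249,600 by $8,200, which is 9 full-or-partial $1,000 increments; reduction = 9 × $140 = $1,260, leaving $4,550. Working Family Credit: 6% of the $74,200 excess over $183,600 is $4,452 ≥ base, so the credit is $0. total $4,550 + $0 = $4,550
Difference: |$6,222 − $4,550| = $1,672.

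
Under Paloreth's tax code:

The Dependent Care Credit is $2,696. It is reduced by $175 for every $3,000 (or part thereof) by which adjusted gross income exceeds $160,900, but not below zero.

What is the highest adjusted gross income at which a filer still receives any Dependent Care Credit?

$205,900

After 15 increments the reduction is 15 × $175 = $2,625, leaving $71; one more increment wipes it out. Increment 15 ends at excess 15 × $3,000 = $45,000, so the highest qualifying income is $160,900 + $45,000 = $205,900.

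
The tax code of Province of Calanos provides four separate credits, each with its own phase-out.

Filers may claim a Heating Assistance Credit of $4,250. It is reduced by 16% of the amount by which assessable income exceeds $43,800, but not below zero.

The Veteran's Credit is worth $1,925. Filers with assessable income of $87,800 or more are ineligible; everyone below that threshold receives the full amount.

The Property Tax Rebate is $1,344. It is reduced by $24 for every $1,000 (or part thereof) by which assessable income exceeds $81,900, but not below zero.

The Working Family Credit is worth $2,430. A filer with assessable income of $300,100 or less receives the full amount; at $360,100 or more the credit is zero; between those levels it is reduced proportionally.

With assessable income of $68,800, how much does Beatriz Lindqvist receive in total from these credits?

$5,949

Heating Assistance Credit: 16% of the $25,000 excess over $43,800 is $4,000; credit = $4,250 − $4,000 = $250.
Veteran's Credit: $68,800 is below the $87,800 cutoff, so the full $1,925 applies.
Property Tax Rebate: $68,800 is at or below the $81,900 threshold, so the full $1,344 applies.
Working Family Credit: $68,800 is at or below the $300,100 threshold, so the full $2,430 applies.
Total: $250 + $1,925 + $1,344 + $2,430 = $5,949.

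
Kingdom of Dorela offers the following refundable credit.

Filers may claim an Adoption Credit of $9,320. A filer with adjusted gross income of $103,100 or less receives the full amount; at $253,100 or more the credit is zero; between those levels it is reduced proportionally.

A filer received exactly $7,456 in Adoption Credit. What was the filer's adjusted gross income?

$7,456 is 7,456/9,320 of the full $9,320, so 1,864/9,320 of the $150,000 range has been used: income = $103,100 + $150,000 × 1,864/9,320 = $133,100.

$133,100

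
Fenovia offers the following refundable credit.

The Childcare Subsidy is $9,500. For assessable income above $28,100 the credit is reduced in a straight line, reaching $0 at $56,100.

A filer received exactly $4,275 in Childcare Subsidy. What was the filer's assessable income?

$43,500

$4,275 is 4,275/9,500 of the full $9,500, so 5,225/9,500 of the $28,000 range has been used: income = $28,100 + $28,000 × 5,225/9,500 = $43,500.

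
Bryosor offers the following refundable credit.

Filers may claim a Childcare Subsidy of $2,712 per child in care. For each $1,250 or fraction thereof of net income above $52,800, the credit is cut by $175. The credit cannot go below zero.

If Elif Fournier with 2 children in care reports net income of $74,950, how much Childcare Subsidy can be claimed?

Childcare Subsidy: base = 2 × $2,712 = $5,424. income exceeds $52,800 by $22,150, which is 18 full-or-partial $1,250 increments; reduction = 18 × $175 = $3,150, leaving $2,274.

$2,274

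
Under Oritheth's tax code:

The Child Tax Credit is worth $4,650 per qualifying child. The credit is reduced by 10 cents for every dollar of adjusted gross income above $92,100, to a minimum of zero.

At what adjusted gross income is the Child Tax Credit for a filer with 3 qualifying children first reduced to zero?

Full credit = 3 × $4,650 = $13,950.
The credit falls by 10% of each dollar above $92,100, so it reaches zero when the excess is $13,950 / 10% = $139,500: income = $92,100 + $139,500 = $231,600.

$231,600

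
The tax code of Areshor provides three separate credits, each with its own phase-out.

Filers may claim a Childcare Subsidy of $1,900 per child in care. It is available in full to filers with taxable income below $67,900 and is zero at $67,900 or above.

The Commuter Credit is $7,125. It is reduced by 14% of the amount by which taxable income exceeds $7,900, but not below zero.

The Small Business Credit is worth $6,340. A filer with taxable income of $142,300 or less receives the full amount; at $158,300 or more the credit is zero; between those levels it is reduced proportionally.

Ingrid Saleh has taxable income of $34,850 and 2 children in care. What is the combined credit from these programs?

$13,492

Childcare Subsidy: base = 2 × $1,900 = $3,800. $34,850 is below the $67,900 cutoff, so the full $3,800 applies.
Commuter Credit: 14% of the $26,950 excess over $7,900 is $3,773; credit = $7,125 − $3,773 = $3,352.
Small Business Credit: $34,850 is at or below the $142,300 threshold, so the full $6,340 applies.
Total: $3,800 + $3,352 + $6,340 = $13,492.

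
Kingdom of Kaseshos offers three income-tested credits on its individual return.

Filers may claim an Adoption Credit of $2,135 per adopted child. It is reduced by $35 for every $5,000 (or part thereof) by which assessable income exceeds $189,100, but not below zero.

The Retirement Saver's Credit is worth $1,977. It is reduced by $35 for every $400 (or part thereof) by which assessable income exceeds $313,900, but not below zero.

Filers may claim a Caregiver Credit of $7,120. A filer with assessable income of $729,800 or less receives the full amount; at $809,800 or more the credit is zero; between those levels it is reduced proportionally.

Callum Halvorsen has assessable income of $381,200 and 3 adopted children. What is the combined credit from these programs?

Adoption Credit: base = 3 × $2,135 = $6,405. income exceeds $189,100 by $192,100, which is 39 full-or-partial $5,000 increments; reduction = 39 × $35 = $1,365, leaving $5,040.
Retirement Saver's Credit: income exceeds $313,900 by $67,300 → 169 increments × $35 = $5,915 ≥ base, so the credit is $0.
Caregiver Credit: $381,200 is at or below the $729,800 threshold, so the full $7,120 applies.
Total: $5,040 + $0 + $7,120 = $12,160.

$12,160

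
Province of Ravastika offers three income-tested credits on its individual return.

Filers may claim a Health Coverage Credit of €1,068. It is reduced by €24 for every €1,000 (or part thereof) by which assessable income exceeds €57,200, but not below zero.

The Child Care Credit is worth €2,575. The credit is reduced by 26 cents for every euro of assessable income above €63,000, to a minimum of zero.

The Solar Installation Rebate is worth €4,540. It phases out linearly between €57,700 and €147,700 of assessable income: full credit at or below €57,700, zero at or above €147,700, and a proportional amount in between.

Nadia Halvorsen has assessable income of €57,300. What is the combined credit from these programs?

€8,159

Health Coverage Credit: income exceeds €57,200 by €100, which is 1 full-or-partial €1,000 increment; reduction = 1 × €24 = €24, leaving €1,044.
Child Care Credit: €57,300 is at or below the €63,000 threshold, so the full €2,575 applies.
Solar Installation Rebate: €57,300 is at or below the €57,700 threshold, so the full €4,540 applies.
Total: €1,044 + €2,575 + €4,540 = €8,159.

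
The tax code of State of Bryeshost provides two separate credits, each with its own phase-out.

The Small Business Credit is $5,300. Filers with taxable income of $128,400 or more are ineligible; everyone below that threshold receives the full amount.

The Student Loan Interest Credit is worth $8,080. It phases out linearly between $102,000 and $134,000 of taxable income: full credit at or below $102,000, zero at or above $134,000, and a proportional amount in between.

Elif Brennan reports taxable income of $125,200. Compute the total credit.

Small Business Credit: $125,200 is below the $128,400 cutoff, so the full $5,300 applies.
Student Loan Interest Credit: $125,200 is $23,200 into a $32,000 phase-out range, leaving 8,800/32,000 of the credit: $8,080 × 8,800/32,000 = $2,222.
Total: $5,300 + $2,222 = $7,522.

$7,522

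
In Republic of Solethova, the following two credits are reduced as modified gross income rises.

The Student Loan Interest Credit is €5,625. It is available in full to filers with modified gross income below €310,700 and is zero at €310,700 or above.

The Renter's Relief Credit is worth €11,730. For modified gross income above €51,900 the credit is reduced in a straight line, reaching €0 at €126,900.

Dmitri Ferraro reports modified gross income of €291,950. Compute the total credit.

Student Loan Interest Credit: €291,950 is below the €310,700 cutoff, so the full €5,625 applies.
Renter's Relief Credit: €291,950 is at or above €126,900, so the credit is €0.
Total: €5,625 + €0 = €5,625.

€5,625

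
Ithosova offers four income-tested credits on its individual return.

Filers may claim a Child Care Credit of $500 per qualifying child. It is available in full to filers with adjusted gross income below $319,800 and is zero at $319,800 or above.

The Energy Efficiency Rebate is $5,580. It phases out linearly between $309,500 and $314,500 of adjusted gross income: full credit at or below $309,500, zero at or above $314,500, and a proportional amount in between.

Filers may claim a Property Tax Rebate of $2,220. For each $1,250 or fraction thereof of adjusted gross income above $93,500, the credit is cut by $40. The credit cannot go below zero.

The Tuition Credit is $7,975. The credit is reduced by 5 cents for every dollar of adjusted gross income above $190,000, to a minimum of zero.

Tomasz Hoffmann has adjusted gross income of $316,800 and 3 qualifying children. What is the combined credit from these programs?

Child Care Credit: base = 3 × $500 = $1,500. $316,800 is below the $319,800 cutoff, so the full $1,500 applies.
Energy Efficiency Rebate: $316,800 is at or above $314,500, so the credit is $0.
Property Tax Rebate: income exceeds $93,500 by $223,300 → 179 increments × $40 = $7,160 ≥ base, so the credit is $0.
Tuition Credit: 5% of the $126,800 excess over $190,000 is $6,340; credit = $7,975 − $6,340 = $1,635.
Total: $1,500 + $0 + $0 + $1,635 = $3,135.

$3,135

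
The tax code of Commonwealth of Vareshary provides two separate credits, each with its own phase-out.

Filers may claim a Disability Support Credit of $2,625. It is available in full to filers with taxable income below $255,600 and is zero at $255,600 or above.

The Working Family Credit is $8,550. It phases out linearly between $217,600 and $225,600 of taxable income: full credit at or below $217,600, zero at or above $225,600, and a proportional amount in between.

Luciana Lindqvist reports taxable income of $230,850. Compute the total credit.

Disability Support Credit: $230,850 is below the $255,600 cutoff, so the full $2,625 applies.
Working Family Credit: $230,850 is at or above $225,600, so the credit is $0.
Total: $2,625 + $0 = $2,625.

$2,625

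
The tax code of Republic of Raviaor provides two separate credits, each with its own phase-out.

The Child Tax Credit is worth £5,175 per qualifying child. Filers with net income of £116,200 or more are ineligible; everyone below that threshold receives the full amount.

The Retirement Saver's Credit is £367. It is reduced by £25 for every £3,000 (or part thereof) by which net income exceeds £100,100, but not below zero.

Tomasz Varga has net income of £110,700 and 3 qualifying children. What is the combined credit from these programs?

£15,792

Child Tax Credit: base = 3 × £5,175 = £15,525. £110,700 is below the £116,200 cutoff, so the full £15,525 applies.
Retirement Saver's Credit: income exceeds £100,100 by £10,600, which is 4 full-or-partial £3,000 increments; reduction = 4 × £25 = £100, leaving £267.
Total: £15,525 + £267 = £15,792.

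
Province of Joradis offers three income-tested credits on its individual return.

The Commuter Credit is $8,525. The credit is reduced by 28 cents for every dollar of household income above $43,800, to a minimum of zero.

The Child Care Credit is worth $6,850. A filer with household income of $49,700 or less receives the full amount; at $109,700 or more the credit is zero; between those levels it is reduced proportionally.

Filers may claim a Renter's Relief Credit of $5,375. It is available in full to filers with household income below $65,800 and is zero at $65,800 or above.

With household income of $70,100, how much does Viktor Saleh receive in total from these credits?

Commuter Credit: 28% of the $26,300 excess over $43,800 is $7,364; credit = $8,525 − $7,364 = $1,161.
Child Care Credit: $70,100 is $20,400 into a $60,000 phase-out range, leaving 39,600/60,000 of the credit: $6,850 × 39,600/60,000 = $4,521.
Renter's Relief Credit: $70,100 meets or exceeds the $65,800 cutoff, so the credit is $0.
Total: $1,161 + $4,521 + $0 = $5,682.

$5,682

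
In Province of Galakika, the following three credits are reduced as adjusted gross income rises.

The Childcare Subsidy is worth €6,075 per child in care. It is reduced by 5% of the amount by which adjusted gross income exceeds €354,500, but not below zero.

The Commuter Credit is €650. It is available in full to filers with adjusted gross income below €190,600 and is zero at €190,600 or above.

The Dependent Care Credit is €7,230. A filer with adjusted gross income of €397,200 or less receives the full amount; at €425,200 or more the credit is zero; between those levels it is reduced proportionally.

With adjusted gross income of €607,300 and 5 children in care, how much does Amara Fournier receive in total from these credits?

Childcare Subsidy: base = 5 × €6,075 = €30,375. 5% of the €252,800 excess over €354,500 is €12,640; credit = €30,375 − €12,640 = €17,735.
Commuter Credit: €607,300 meets or exceeds the €190,600 cutoff, so the credit is €0.
Dependent Care Credit: €607,300 is at or above €425,200, so the credit is €0.
Total: €17,735 + €0 + €0 = €17,735.

€17,735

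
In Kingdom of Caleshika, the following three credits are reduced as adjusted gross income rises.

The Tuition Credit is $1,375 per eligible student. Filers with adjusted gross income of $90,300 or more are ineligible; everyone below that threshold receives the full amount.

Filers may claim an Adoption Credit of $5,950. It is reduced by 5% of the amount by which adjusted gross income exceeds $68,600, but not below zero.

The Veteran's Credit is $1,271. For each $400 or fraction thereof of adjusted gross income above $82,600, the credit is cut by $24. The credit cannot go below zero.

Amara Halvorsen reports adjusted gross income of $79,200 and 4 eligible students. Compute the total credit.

$12,191

Tuition Credit: base = 4 × $1,375 = $5,500. $79,200 is below the $90,300 cutoff, so the full $5,500 applies.
Adoption Credit: 5% of the $10,600 excess over $68,600 is $530; credit = $5,950 − $530 = $5,420.
Veteran's Credit: $79,200 is at or below the $82,600 threshold, so the full $1,271 applies.
Total: $5,500 + $5,420 + $1,271 = $12,191.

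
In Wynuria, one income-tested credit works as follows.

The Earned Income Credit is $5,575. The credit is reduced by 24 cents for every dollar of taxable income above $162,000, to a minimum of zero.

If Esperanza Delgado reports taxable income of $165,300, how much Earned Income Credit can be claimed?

Earned Income Credit: 24% of the $3,300 excess over $162,000 is $792; credit = $5,575 − $792 = $4,783.

$4,783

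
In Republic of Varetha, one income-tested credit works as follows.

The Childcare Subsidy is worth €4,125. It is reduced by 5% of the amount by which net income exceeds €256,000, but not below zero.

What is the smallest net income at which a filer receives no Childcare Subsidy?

€338,500

The credit falls by 5% of each euro above €256,000, so it reaches zero when the excess is €4,125 / 5% = €82,500: income = €256,000 + €82,500 = €338,500.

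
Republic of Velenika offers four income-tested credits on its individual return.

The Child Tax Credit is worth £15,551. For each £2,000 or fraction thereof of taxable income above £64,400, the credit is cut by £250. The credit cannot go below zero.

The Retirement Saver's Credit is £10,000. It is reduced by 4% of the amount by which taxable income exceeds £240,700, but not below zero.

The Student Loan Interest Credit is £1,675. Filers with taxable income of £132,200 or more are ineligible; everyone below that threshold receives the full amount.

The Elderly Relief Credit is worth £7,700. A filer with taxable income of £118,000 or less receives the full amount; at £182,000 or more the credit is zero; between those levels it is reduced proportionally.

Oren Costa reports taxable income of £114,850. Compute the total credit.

£28,426

Child Tax Credit: income exceeds £64,400 by £50,450, which is 26 full-or-partial £2,000 increments; reduction = 26 × £250 = £6,500, leaving £9,051.
Retirement Saver's Credit: £114,850 is at or below the £240,700 threshold, so the full £10,000 applies.
Student Loan Interest Credit: £114,850 is below the £132,200 cutoff, so the full £1,675 applies.
Elderly Relief Credit: £114,850 is at or below the £118,000 threshold, so the full £7,700 applies.
Total: £9,051 + £10,000 + £1,675 + £7,700 = £28,426.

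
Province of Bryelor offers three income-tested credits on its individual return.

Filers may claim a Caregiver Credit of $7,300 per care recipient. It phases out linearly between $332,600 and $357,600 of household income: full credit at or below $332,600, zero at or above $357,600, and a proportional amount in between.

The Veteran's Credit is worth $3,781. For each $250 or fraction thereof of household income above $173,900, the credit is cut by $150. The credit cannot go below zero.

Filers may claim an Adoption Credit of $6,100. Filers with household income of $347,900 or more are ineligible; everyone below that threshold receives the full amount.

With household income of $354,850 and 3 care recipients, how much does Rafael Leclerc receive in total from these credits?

$2,409

Caregiver Credit: base = 3 × $7,300 = $21,900. $354,850 is $22,250 into a $25,000 phase-out range, leaving 2,750/25,000 of the credit: $21,900 × 2,750/25,000 = $2,409.
Veteran's Credit: income exceeds $173,900 by $180,950 → 724 increments × $150 = $108,600 ≥ base, so the credit is $0.
Adoption Credit: $354,850 meets or exceeds the $347,900 cutoff, so the credit is $0.
Total: $2,409 + $0 + $0 = $2,409.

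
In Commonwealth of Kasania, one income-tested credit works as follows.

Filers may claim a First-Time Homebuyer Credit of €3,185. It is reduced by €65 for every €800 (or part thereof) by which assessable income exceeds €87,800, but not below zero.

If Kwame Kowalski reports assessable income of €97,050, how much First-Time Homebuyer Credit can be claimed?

€2,405

First-Time Homebuyer Credit: income exceeds €87,800 by €9,250, which is 12 full-or-partial €800 increments; reduction = 12 × €65 = €780, leaving €2,405.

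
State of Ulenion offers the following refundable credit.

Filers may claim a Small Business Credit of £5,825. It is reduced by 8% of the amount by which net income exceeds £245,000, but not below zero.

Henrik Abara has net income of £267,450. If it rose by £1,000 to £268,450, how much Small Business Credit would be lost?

£80

At £267,450 — 8% of the £22,450 excess over £245,000 is £1,796; credit = £5,825 − £1,796 = £4,029.
At £268,450 — 8% of the £23,450 excess over £245,000 is £1,876; credit = £5,825 − £1,876 = £3,949.
Lost: £4,029 − £3,949 = £80.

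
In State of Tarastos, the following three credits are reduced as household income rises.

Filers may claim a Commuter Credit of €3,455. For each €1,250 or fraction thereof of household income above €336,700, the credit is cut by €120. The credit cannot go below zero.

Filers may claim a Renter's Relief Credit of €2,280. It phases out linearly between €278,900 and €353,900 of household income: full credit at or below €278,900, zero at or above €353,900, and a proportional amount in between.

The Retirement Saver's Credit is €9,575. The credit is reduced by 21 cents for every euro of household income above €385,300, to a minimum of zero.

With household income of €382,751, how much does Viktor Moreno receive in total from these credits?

€9,575

Commuter Credit: income exceeds €336,700 by €46,051 → 37 increments × €120 = €4,440 ≥ base, so the credit is €0.
Renter's Relief Credit: €382,751 is at or above €353,900, so the credit is €0.
Retirement Saver's Credit: €382,751 is at or below the €385,300 threshold, so the full €9,575 applies.
Total: €0 + €0 + €9,575 = €9,575.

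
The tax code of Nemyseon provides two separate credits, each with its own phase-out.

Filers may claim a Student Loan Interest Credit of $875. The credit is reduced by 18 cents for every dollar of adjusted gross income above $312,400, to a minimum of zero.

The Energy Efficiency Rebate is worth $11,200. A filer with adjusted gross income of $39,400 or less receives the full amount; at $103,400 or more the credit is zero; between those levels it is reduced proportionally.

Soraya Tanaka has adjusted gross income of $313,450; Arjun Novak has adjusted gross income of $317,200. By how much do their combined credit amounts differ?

$675

Soraya ($313,450): Student Loan Interest Credit: 18% of the $1,050 excess over $312,400 is $189; credit = $875 − $189 = $686. Energy Efficiency Rebate: $313,450 is at or above $103,400, so the credit is $0. total $686 + $0 = $686
Arjun ($317,200): Student Loan Interest Credit: 18% of the $4,800 excess over $312,400 is $864; credit = $875 − $864 = $11. Energy Efficiency Rebate: $317,200 is at or above $103,400, so the credit is $0. total $11 + $0 = $11
Difference: |$686 − $11| = $675.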